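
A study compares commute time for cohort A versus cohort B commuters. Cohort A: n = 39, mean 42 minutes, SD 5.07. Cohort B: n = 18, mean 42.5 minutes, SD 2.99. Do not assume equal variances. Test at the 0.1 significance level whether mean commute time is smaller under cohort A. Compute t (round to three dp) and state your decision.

Let group 1 = cohort A, group 2 = cohort B. H0: μ_1 = μ_2; H1: μ_1 < μ_2 (Welch's two-sample t-test, left-tailed).
t = (x̄_1 − x̄_2)/√(s_1²/n_1 + s_2²/n_2) = (42 − 42.5)/√(5.07²/39 + 2.99²/18) = -0.465
Welch–Satterthwaite df ≈ 51.49
p-value = P(T ≤ -0.465) ≈ 0.322
Since p ≈ 0.322 > α = 0.1, fail to reject H0; the evidence is not statistically significant.

t = -0.465; fail to reject H0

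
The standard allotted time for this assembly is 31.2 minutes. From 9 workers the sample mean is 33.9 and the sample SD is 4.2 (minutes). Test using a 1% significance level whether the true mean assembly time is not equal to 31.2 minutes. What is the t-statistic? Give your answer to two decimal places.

1.93

H0: μ = 31.2; H1: μ ≠ 31.2 (one-sample t-test, two-sided).
t = (x̄ − μ₀)/(s/√n) = (33.9 − 31.2)/(4.2/√9) = 1.93
df = n − 1 = 8
Two-sided p-value ≈ 0.090
Since p ≈ 0.090 > α = 0.01, fail to reject H0; the evidence is not statistically significant.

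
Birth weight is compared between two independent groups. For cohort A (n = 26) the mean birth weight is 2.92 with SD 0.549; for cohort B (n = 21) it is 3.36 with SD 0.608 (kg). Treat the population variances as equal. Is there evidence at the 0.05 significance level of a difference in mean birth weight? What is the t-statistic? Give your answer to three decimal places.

Let group 1 = cohort A, group 2 = cohort B. H0: μ_1 = μ_2; H1: μ_1 ≠ μ_2 (two-sample pooled-variance t-test, two-sided).
s_p² = [(26−1)·0.549² + (21−1)·0.608²]/(26+21−2) = 0.33174
t = (2.92 − 3.36)/√[0.33174·(1/26 + 1/21)] = -2.604
df = n₁ + n₂ − 2 = 45
Two-sided p-value ≈ 0.012
Since p ≈ 0.012 < α = 0.05, reject H0; the data support H1.

-2.604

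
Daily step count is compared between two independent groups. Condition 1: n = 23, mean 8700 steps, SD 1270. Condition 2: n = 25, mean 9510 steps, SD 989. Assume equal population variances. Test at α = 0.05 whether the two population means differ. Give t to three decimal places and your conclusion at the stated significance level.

t = -2.476; reject H0

Let group 1 = condition 1, group 2 = condition 2. H0: μ_1 = μ_2; H1: μ_1 ≠ μ_2 (two-sample pooled-variance t-test, two-sided).
s_p² = [(23−1)·1270² + (25−1)·989²]/(23+25−2) = 1281710
t = (8700 − 9510)/√[1281710·(1/23 + 1/25)] = -2.476
df = n₁ + n₂ − 2 = 46
Two-sided p-value ≈ 0.017
Since p ≈ 0.017 < α = 0.05, reject H0; the evidence is statistically significant.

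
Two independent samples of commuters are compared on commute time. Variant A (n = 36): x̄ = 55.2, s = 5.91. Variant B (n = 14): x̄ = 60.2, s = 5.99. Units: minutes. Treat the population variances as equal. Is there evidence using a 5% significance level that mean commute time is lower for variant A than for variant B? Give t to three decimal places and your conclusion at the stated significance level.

t = -2.676; reject H0

Let group 1 = variant A, group 2 = variant B. H0: μ_1 = μ_2; H1: μ_1 < μ_2 (two-sample pooled-variance t-test, left-tailed).
s_p² = [(36−1)·5.91² + (14−1)·5.99²]/(36+14−2) = 35.1859
t = (55.2 − 60.2)/√[35.1859·(1/36 + 1/14)] = -2.676
df = n₁ + n₂ − 2 = 48
p-value = P(T ≤ -2.676) ≈ 0.0051
Since p ≈ 0.0051 < α = 0.05, reject H0; the data support H1.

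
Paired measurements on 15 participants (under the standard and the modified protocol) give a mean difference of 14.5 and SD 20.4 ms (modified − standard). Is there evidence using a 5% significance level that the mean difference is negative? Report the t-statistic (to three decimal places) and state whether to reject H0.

t = 2.753; fail to reject H0

H0: μ_d = 0; H1: μ_d < 0 (paired t-test on the differences, left-tailed).
t = d̄/(s_d/√n) = 14.5/(20.4/√15) = 2.753
df = n − 1 = 14
p-value = P(T ≤ 2.753) ≈ 0.992
Since p ≈ 0.992 > α = 0.05, fail to reject H0; the evidence is not statistically significant.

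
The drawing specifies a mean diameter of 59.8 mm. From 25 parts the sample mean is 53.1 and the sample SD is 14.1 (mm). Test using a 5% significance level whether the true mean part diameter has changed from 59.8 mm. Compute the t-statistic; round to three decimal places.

H0: μ = 59.8; H1: μ ≠ 59.8 (one-sample t-test, two-sided).
t = (x̄ − μ₀)/(s/√n) = (53.1 − 59.8)/(14.1/√25) = -2.376
df = n − 1 = 24
Two-sided p-value ≈ 0.026
Since p ≈ 0.026 < α = 0.05, reject H0; the data support H1.

-2.376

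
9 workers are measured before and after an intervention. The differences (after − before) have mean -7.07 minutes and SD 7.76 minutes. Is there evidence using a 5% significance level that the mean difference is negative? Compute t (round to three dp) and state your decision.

H0: μ_d = 0; H1: μ_d < 0 (paired t-test on the differences, left-tailed).
t = d̄/(s_d/√n) = -7.07/(7.76/√9) = -2.733
df = n − 1 = 8
p-value = P(T ≤ -2.733) ≈ 0.0129
Since p ≈ 0.0129 < α = 0.05, reject H0; the evidence is statistically significant.

t = -2.733; reject H0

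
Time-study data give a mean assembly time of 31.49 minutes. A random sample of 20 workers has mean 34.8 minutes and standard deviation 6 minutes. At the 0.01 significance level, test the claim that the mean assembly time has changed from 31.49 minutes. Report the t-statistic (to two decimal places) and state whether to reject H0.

H0: μ = 31.49; H1: μ ≠ 31.49 (one-sample t-test, two-sided).
t = (x̄ − μ₀)/(s/√n) = (34.8 − 31.49)/(6/√20) = 2.47
df = n − 1 = 19
Two-sided p-value ≈ 0.0233
Since p ≈ 0.0233 > α = 0.01, fail to reject H0; the data do not provide sufficient evidence against H0.

t = 2.47; fail to reject H0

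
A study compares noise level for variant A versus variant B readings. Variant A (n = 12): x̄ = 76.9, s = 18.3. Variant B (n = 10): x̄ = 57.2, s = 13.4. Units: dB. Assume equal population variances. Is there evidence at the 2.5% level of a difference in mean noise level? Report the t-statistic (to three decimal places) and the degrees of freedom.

t = 2.826, df = 20

Let group 1 = variant A, group 2 = variant B. H0: μ_1 = μ_2; H1: μ_1 ≠ μ_2 (two-sample pooled-variance t-test, two-sided).
s_p² = [(12−1)·18.3² + (10−1)·13.4²]/(12+10−2) = 264.991
t = (76.9 − 57.2)/√[264.991·(1/12 + 1/10)] = 2.826
df = n₁ + n₂ − 2 = 20
Two-sided p-value ≈ 0.010
Since p ≈ 0.010 < α = 0.025, reject H0; the data support H1.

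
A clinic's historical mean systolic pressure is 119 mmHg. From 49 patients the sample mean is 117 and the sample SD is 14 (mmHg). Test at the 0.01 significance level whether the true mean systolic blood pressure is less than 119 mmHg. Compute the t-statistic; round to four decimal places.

-1.0000

H0: μ = 119; H1: μ < 119 (one-sample t-test, left-tailed).
t = (x̄ − μ₀)/(s/√n) = (117 − 119)/(14/√49) = -1.0000
df = n − 1 = 48
p-value = P(T ≤ -1.0000) ≈ 0.1612
Since p ≈ 0.1612 > α = 0.01, fail to reject H0; the evidence is not statistically significant.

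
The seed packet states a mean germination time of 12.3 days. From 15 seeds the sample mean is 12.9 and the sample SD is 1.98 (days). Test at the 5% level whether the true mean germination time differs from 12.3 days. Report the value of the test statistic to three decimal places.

1.174

H0: μ = 12.3; H1: μ ≠ 12.3 (one-sample t-test, two-sided).
t = (x̄ − μ₀)/(s/√n) = (12.9 − 12.3)/(1.98/√15) = 1.174
df = n − 1 = 14
Two-sided p-value ≈ 0.260
Since p ≈ 0.260 > α = 0.05, fail to reject H0; the data do not provide sufficient evidence against H0.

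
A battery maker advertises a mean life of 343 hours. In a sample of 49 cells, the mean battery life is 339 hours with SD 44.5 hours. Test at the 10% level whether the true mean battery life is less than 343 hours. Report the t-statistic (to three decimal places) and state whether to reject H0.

H0: μ = 343; H1: μ < 343 (one-sample t-test, left-tailed).
t = (x̄ − μ₀)/(s/√n) = (339 − 343)/(44.5/√49) = -0.629
df = n − 1 = 48
p-value = P(T ≤ -0.629) ≈ 0.266
Since p ≈ 0.266 > α = 0.1, fail to reject H0; the data do not provide sufficient evidence against H0.

t = -0.629; fail to reject H0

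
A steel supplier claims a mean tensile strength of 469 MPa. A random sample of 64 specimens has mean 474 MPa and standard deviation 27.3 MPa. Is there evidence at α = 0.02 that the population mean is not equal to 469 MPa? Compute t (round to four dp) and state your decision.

t = 1.4652; fail to reject H0

H0: μ = 469; H1: μ ≠ 469 (one-sample t-test, two-sided).
t = (x̄ − μ₀)/(s/√n) = (474 − 469)/(27.3/√64) = 1.4652
df = n − 1 = 63
Two-sided p-value ≈ 0.1478
Since p ≈ 0.1478 > α = 0.02, fail to reject H0; the data do not provide sufficient evidence against H0.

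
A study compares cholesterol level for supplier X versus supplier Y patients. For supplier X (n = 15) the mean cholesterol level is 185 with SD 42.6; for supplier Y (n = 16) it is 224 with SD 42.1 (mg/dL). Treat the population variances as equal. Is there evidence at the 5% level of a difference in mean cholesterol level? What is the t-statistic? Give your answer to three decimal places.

Let group 1 = supplier X, group 2 = supplier Y. H0: μ_1 = μ_2; H1: μ_1 ≠ μ_2 (two-sample pooled-variance t-test, two-sided).
s_p² = [(15−1)·42.6² + (16−1)·42.1²]/(15+16−2) = 1792.85
t = (185 − 224)/√[1792.85·(1/15 + 1/16)] = -2.563
df = n₁ + n₂ − 2 = 29
Two-sided p-value ≈ 0.0158
Since p ≈ 0.0158 < α = 0.05, reject H0; the evidence is statistically significant.

-2.563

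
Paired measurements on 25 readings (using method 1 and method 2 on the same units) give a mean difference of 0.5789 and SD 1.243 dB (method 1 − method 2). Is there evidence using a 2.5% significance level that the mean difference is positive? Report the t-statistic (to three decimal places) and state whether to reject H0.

t = 2.329; reject H0

H0: μ_d = 0; H1: μ_d > 0 (paired t-test on the differences, right-tailed).
t = d̄/(s_d/√n) = 0.5789/(1.243/√25) = 2.329
df = n − 1 = 24
p-value = P(T ≥ 2.329) ≈ 0.0143
Since p ≈ 0.0143 < α = 0.025, reject H0; the data support H1.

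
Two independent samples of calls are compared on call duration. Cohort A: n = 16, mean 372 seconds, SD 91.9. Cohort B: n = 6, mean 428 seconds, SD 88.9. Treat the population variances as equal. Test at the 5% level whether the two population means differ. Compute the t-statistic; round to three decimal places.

-1.283

Let group 1 = cohort A, group 2 = cohort B. H0: μ_1 = μ_2; H1: μ_1 ≠ μ_2 (two-sample pooled-variance t-test, two-sided).
s_p² = [(16−1)·91.9² + (6−1)·88.9²]/(16+6−2) = 8310.01
t = (372 − 428)/√[8310.01·(1/16 + 1/6)] = -1.283
df = n₁ + n₂ − 2 = 20
Two-sided p-value ≈ 0.214
Since p ≈ 0.214 > α = 0.05, fail to reject H0; the data do not provide sufficient evidence against H0.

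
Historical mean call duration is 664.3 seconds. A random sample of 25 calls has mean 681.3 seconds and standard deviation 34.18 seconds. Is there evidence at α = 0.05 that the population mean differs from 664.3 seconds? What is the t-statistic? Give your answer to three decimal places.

2.487

H0: μ = 664.3; H1: μ ≠ 664.3 (one-sample t-test, two-sided).
t = (x̄ − μ₀)/(s/√n) = (681.3 − 664.3)/(34.18/√25) = 2.487
df = n − 1 = 24
Two-sided p-value ≈ 0.020
Since p ≈ 0.020 < α = 0.05, reject H0; the evidence is statistically significant.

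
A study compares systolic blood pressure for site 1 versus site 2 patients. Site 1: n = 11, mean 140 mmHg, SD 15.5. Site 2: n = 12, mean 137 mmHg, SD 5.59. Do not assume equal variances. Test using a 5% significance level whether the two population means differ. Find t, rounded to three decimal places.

0.607

Let group 1 = site 1, group 2 = site 2. H0: μ_1 = μ_2; H1: μ_1 ≠ μ_2 (Welch's two-sample t-test, two-sided).
t = (x̄_1 − x̄_2)/√(s_1²/n_1 + s_2²/n_2) = (140 − 137)/√(15.5²/11 + 5.59²/12) = 0.607
Welch–Satterthwaite df ≈ 12.37
Two-sided p-value ≈ 0.5550
Since p ≈ 0.5550 > α = 0.05, fail to reject H0; the data do not provide sufficient evidence against H0.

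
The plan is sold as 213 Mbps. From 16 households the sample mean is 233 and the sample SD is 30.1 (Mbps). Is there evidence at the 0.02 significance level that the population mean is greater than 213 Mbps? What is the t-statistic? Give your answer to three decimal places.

2.658

H0: μ = 213; H1: μ > 213 (one-sample t-test, right-tailed).
t = (x̄ − μ₀)/(s/√n) = (233 − 213)/(30.1/√16) = 2.658
df = n − 1 = 15
p-value = P(T ≥ 2.658) ≈ 0.009
Since p ≈ 0.009 < α = 0.02, reject H0; the evidence is statistically significant.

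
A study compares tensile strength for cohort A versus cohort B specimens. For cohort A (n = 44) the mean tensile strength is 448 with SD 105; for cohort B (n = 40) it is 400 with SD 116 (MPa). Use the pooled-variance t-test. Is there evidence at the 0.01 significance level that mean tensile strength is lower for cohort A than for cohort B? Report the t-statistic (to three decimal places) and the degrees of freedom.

t = 1.991, df = 82

Let group 1 = cohort A, group 2 = cohort B. H0: μ_1 = μ_2; H1: μ_1 < μ_2 (two-sample pooled-variance t-test, left-tailed).
s_p² = [(44−1)·105² + (40−1)·116²]/(44+40−2) = 12181.2
t = (448 − 400)/√[12181.2·(1/44 + 1/40)] = 1.991
df = n₁ + n₂ − 2 = 82
p-value = P(T ≤ 1.991) ≈ 0.975
Since p ≈ 0.975 > α = 0.01, fail to reject H0; the data do not provide sufficient evidence against H0.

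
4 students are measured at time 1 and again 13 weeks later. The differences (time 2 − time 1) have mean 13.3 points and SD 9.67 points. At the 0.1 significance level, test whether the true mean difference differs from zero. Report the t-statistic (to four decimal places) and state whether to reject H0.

H0: μ_d = 0; H1: μ_d ≠ 0 (paired t-test on the differences, two-sided).
t = d̄/(s_d/√n) = 13.3/(9.67/√4) = 2.7508
df = n − 1 = 3
Two-sided p-value ≈ 0.0707
Since p ≈ 0.0707 < α = 0.1, reject H0; the data support H1.

t = 2.7508; reject H0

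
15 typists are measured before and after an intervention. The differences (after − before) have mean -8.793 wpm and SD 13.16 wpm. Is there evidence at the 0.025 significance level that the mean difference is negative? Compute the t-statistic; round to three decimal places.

-2.588

H0: μ_d = 0; H1: μ_d < 0 (paired t-test on the differences, left-tailed).
t = d̄/(s_d/√n) = -8.793/(13.16/√15) = -2.588
df = n − 1 = 14
p-value = P(T ≤ -2.588) ≈ 0.0107
Since p ≈ 0.0107 < α = 0.025, reject H0; the data support H1.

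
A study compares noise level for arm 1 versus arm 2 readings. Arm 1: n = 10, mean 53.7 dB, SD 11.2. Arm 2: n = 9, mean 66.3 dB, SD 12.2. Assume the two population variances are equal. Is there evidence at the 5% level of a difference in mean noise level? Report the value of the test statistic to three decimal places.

Let group 1 = arm 1, group 2 = arm 2. H0: μ_1 = μ_2; H1: μ_1 ≠ μ_2 (two-sample pooled-variance t-test, two-sided).
s_p² = [(10−1)·11.2² + (9−1)·12.2²]/(10+9−2) = 136.452
t = (53.7 − 66.3)/√[136.452·(1/10 + 1/9)] = -2.348
df = n₁ + n₂ − 2 = 17
Two-sided p-value ≈ 0.031
Since p ≈ 0.031 < α = 0.05, reject H0; the data support H1.

-2.348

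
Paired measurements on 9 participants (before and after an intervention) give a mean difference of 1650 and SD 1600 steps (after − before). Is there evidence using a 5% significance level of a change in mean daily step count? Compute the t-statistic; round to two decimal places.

H0: μ_d = 0; H1: μ_d ≠ 0 (paired t-test on the differences, two-sided).
t = d̄/(s_d/√n) = 1650/(1600/√9) = 3.09
df = n − 1 = 8
Two-sided p-value ≈ 0.015
Since p ≈ 0.015 < α = 0.05, reject H0; the evidence is statistically significant.

3.09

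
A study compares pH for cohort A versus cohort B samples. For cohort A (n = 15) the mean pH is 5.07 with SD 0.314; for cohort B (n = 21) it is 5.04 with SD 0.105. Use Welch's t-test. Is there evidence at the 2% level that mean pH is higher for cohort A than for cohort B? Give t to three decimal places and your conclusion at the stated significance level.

Let group 1 = cohort A, group 2 = cohort B. H0: μ_1 = μ_2; H1: μ_1 > μ_2 (Welch's two-sample t-test, right-tailed).
t = (x̄_1 − x̄_2)/√(s_1²/n_1 + s_2²/n_2) = (5.07 − 5.04)/√(0.314²/15 + 0.105²/21) = 0.356
Welch–Satterthwaite df ≈ 16.25
p-value = P(T ≥ 0.356) ≈ 0.363
Since p ≈ 0.363 > α = 0.02, fail to reject H0; the data do not provide sufficient evidence against H0.

t = 0.356; fail to reject H0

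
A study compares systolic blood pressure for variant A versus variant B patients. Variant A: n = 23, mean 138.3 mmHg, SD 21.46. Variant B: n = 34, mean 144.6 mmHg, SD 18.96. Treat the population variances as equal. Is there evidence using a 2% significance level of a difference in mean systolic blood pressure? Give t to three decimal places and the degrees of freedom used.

t = -1.167, df = 55

Let group 1 = variant A, group 2 = variant B. H0: μ_1 = μ_2; H1: μ_1 ≠ μ_2 (two-sample pooled-variance t-test, two-sided).
s_p² = [(23−1)·21.46² + (34−1)·18.96²]/(23+34−2) = 399.902
t = (138.3 − 144.6)/√[399.902·(1/23 + 1/34)] = -1.167
df = n₁ + n₂ − 2 = 55
Two-sided p-value ≈ 0.2483
Since p ≈ 0.2483 > α = 0.02, fail to reject H0; the data do not provide sufficient evidence against H0.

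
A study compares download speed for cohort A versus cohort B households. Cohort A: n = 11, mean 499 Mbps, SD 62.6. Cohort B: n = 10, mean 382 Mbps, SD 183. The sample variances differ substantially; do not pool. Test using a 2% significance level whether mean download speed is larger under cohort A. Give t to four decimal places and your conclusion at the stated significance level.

Let group 1 = cohort A, group 2 = cohort B. H0: μ_1 = μ_2; H1: μ_1 > μ_2 (Welch's two-sample t-test, right-tailed).
t = (x̄_1 − x̄_2)/√(s_1²/n_1 + s_2²/n_2) = (499 − 382)/√(62.6²/11 + 183²/10) = 1.9221
Welch–Satterthwaite df ≈ 10.91
p-value = P(T ≥ 1.9221) ≈ 0.041
Since p ≈ 0.041 > α = 0.02, fail to reject H0; the evidence is not statistically significant.

t = 1.9221; fail to reject H0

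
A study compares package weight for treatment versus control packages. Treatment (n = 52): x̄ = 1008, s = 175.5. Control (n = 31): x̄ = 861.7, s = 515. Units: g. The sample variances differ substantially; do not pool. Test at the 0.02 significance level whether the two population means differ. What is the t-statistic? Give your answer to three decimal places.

1.530

Let group 1 = treatment, group 2 = control. H0: μ_1 = μ_2; H1: μ_1 ≠ μ_2 (Welch's two-sample t-test, two-sided).
t = (x̄_1 − x̄_2)/√(s_1²/n_1 + s_2²/n_2) = (1008 − 861.7)/√(175.5²/52 + 515²/31) = 1.530
Welch–Satterthwaite df ≈ 34.20
Two-sided p-value ≈ 0.135
Since p ≈ 0.135 > α = 0.02, fail to reject H0; the data do not provide sufficient evidence against H0.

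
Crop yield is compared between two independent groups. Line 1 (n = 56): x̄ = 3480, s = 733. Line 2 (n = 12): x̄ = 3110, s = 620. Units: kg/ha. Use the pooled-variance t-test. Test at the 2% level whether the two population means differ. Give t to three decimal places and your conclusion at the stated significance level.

t = 1.626; fail to reject H0

Let group 1 = line 1, group 2 = line 2. H0: μ_1 = μ_2; H1: μ_1 ≠ μ_2 (two-sample pooled-variance t-test, two-sided).
s_p² = [(56−1)·733² + (12−1)·620²]/(56+12−2) = 511808
t = (3480 − 3110)/√[511808·(1/56 + 1/12)] = 1.626
df = n₁ + n₂ − 2 = 66
Two-sided p-value ≈ 0.109
Since p ≈ 0.109 > α = 0.02, fail to reject H0; the data do not provide sufficient evidence against H0.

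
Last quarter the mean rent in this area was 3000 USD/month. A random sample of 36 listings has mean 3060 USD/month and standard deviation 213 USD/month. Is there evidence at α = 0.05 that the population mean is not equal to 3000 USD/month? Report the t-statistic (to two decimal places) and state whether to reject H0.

t = 1.69; fail to reject H0

H0: μ = 3000; H1: μ ≠ 3000 (one-sample t-test, two-sided).
t = (x̄ − μ₀)/(s/√n) = (3060 − 3000)/(213/√36) = 1.69
df = n − 1 = 35
Two-sided p-value ≈ 0.0999
Since p ≈ 0.0999 > α = 0.05, fail to reject H0; the data do not provide sufficient evidence against H0.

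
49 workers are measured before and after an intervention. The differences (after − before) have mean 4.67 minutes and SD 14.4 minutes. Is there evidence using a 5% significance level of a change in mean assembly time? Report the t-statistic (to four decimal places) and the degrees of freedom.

t = 2.2701, df = 48

H0: μ_d = 0; H1: μ_d ≠ 0 (paired t-test on the differences, two-sided).
t = d̄/(s_d/√n) = 4.67/(14.4/√49) = 2.2701
df = n − 1 = 48
Two-sided p-value ≈ 0.0277
Since p ≈ 0.0277 < α = 0.05, reject H0; the data support H1.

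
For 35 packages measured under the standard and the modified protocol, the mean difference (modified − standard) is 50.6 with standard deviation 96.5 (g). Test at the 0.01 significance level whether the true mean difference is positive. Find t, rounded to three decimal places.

3.102

H0: μ_d = 0; H1: μ_d > 0 (paired t-test on the differences, right-tailed).
t = d̄/(s_d/√n) = 50.6/(96.5/√35) = 3.102
df = n − 1 = 34
p-value = P(T ≥ 3.102) ≈ 0.002
Since p ≈ 0.002 < α = 0.01, reject H0; the evidence is statistically significant.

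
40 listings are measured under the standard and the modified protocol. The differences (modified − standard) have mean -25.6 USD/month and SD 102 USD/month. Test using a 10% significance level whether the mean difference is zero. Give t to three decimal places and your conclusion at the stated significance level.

t = -1.587; fail to reject H0

H0: μ_d = 0; H1: μ_d ≠ 0 (paired t-test on the differences, two-sided).
t = d̄/(s_d/√n) = -25.6/(102/√40) = -1.587
df = n − 1 = 39
Two-sided p-value ≈ 0.1205
Since p ≈ 0.1205 > α = 0.1, fail to reject H0; the evidence is not statistically significant.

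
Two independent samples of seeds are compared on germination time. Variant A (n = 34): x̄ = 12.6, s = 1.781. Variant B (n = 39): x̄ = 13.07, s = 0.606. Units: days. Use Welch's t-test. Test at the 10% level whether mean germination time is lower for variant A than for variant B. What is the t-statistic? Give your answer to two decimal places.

Let group 1 = variant A, group 2 = variant B. H0: μ_1 = μ_2; H1: μ_1 < μ_2 (Welch's two-sample t-test, left-tailed).
t = (x̄_1 − x̄_2)/√(s_1²/n_1 + s_2²/n_2) = (12.6 − 13.07)/√(1.781²/34 + 0.606²/39) = -1.47
Welch–Satterthwaite df ≈ 39.65
p-value = P(T ≤ -1.47) ≈ 0.0752
Since p ≈ 0.0752 < α = 0.1, reject H0; the evidence is statistically significant.

-1.47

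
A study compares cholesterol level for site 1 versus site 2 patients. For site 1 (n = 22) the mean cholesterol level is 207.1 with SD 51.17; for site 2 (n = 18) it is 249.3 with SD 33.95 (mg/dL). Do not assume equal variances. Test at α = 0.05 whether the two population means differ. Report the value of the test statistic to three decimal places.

-3.119

Let group 1 = site 1, group 2 = site 2. H0: μ_1 = μ_2; H1: μ_1 ≠ μ_2 (Welch's two-sample t-test, two-sided).
t = (x̄_1 − x̄_2)/√(s_1²/n_1 + s_2²/n_2) = (207.1 − 249.3)/√(51.17²/22 + 33.95²/18) = -3.119
Welch–Satterthwaite df ≈ 36.59
Two-sided p-value ≈ 0.0035
Since p ≈ 0.0035 < α = 0.05, reject H0; the data support H1.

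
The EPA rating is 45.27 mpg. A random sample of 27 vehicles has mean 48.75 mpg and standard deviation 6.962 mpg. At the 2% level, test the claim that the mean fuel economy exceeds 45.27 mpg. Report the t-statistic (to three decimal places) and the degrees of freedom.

t = 2.597, df = 26

H0: μ = 45.27; H1: μ > 45.27 (one-sample t-test, right-tailed).
t = (x̄ − μ₀)/(s/√n) = (48.75 − 45.27)/(6.962/√27) = 2.597
df = n − 1 = 26
p-value = P(T ≥ 2.597) ≈ 0.008
Since p ≈ 0.008 < α = 0.02, reject H0; the evidence is statistically significant.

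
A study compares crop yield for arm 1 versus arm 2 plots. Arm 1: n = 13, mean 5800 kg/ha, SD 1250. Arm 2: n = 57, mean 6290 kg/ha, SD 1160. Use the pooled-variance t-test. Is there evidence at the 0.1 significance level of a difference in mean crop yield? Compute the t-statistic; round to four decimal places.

-1.3552

Let group 1 = arm 1, group 2 = arm 2. H0: μ_1 = μ_2; H1: μ_1 ≠ μ_2 (two-sample pooled-variance t-test, two-sided).
s_p² = [(13−1)·1250² + (57−1)·1160²]/(13+57−2) = 1383880
t = (5800 − 6290)/√[1383880·(1/13 + 1/57)] = -1.3552
df = n₁ + n₂ − 2 = 68
Two-sided p-value ≈ 0.180
Since p ≈ 0.180 > α = 0.1, fail to reject H0; the evidence is not statistically significant.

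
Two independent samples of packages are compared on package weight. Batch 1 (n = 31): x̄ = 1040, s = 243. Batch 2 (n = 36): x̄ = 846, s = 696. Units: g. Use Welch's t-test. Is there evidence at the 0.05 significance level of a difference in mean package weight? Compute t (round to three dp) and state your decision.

t = 1.565; fail to reject H0

Let group 1 = batch 1, group 2 = batch 2. H0: μ_1 = μ_2; H1: μ_1 ≠ μ_2 (Welch's two-sample t-test, two-sided).
t = (x̄_1 − x̄_2)/√(s_1²/n_1 + s_2²/n_2) = (1040 − 846)/√(243²/31 + 696²/36) = 1.565
Welch–Satterthwaite df ≈ 44.57
Two-sided p-value ≈ 0.125
Since p ≈ 0.125 > α = 0.05, fail to reject H0; the data do not provide sufficient evidence against H0.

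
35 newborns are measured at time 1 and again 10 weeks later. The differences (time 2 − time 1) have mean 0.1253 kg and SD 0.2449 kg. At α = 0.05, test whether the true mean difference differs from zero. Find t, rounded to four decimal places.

3.0269

H0: μ_d = 0; H1: μ_d ≠ 0 (paired t-test on the differences, two-sided).
t = d̄/(s_d/√n) = 0.1253/(0.2449/√35) = 3.0269
df = n − 1 = 34
Two-sided p-value ≈ 0.005
Since p ≈ 0.005 < α = 0.05, reject H0; the data support H1.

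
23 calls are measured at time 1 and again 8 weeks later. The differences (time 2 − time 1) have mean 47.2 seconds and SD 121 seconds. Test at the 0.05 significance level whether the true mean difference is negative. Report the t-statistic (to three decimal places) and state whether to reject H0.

t = 1.871; fail to reject H0

H0: μ_d = 0; H1: μ_d < 0 (paired t-test on the differences, left-tailed).
t = d̄/(s_d/√n) = 47.2/(121/√23) = 1.871
df = n − 1 = 22
p-value = P(T ≤ 1.871) ≈ 0.9626
Since p ≈ 0.9626 > α = 0.05, fail to reject H0; the evidence is not statistically significant.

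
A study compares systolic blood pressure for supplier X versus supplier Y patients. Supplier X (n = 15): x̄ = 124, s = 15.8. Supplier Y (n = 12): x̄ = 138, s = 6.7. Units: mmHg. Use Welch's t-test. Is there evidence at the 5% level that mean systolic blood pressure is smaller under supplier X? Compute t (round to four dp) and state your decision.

Let group 1 = supplier X, group 2 = supplier Y. H0: μ_1 = μ_2; H1: μ_1 < μ_2 (Welch's two-sample t-test, left-tailed).
t = (x̄_1 − x̄_2)/√(s_1²/n_1 + s_2²/n_2) = (124 − 138)/√(15.8²/15 + 6.7²/12) = -3.1009
Welch–Satterthwaite df ≈ 19.73
p-value = P(T ≤ -3.1009) ≈ 0.0028
Since p ≈ 0.0028 < α = 0.05, reject H0; the evidence is statistically significant.

t = -3.1009; reject H0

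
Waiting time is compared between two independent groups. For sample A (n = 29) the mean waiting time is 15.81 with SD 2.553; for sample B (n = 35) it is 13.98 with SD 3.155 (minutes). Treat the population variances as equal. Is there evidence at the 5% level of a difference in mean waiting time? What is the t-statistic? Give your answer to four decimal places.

2.5142

Let group 1 = sample A, group 2 = sample B. H0: μ_1 = μ_2; H1: μ_1 ≠ μ_2 (two-sample pooled-variance t-test, two-sided).
s_p² = [(29−1)·2.553² + (35−1)·3.155²]/(29+35−2) = 8.40219
t = (15.81 − 13.98)/√[8.40219·(1/29 + 1/35)] = 2.5142
df = n₁ + n₂ − 2 = 62
Two-sided p-value ≈ 0.015
Since p ≈ 0.015 < α = 0.05, reject H0; the data support H1.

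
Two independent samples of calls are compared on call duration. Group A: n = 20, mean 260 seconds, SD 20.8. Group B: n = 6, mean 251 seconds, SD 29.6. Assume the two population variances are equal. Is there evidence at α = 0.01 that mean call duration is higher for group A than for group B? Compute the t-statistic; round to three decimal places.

0.844

Let group 1 = group A, group 2 = group B. H0: μ_1 = μ_2; H1: μ_1 > μ_2 (two-sample pooled-variance t-test, right-tailed).
s_p² = [(20−1)·20.8² + (6−1)·29.6²]/(20+6−2) = 525.04
t = (260 − 251)/√[525.04·(1/20 + 1/6)] = 0.844
df = n₁ + n₂ − 2 = 24
p-value = P(T ≥ 0.844) ≈ 0.204
Since p ≈ 0.204 > α = 0.01, fail to reject H0; the data do not provide sufficient evidence against H0.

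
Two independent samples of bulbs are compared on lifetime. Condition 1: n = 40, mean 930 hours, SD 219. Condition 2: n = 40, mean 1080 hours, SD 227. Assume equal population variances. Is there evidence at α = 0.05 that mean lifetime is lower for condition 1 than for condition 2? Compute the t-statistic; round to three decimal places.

-3.008

Let group 1 = condition 1, group 2 = condition 2. H0: μ_1 = μ_2; H1: μ_1 < μ_2 (two-sample pooled-variance t-test, left-tailed).
s_p² = [(40−1)·219² + (40−1)·227²]/(40+40−2) = 49745
t = (930 − 1080)/√[49745·(1/40 + 1/40)] = -3.008
df = n₁ + n₂ − 2 = 78
p-value = P(T ≤ -3.008) ≈ 0.002
Since p ≈ 0.002 < α = 0.05, reject H0; the evidence is statistically significant.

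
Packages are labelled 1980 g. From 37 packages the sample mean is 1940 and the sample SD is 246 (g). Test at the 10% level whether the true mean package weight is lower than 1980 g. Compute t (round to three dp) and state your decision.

H0: μ = 1980; H1: μ < 1980 (one-sample t-test, left-tailed).
t = (x̄ − μ₀)/(s/√n) = (1940 − 1980)/(246/√37) = -0.989
df = n − 1 = 36
p-value = P(T ≤ -0.989) ≈ 0.1646
Since p ≈ 0.1646 > α = 0.1, fail to reject H0; the data do not provide sufficient evidence against H0.

t = -0.989; fail to reject H0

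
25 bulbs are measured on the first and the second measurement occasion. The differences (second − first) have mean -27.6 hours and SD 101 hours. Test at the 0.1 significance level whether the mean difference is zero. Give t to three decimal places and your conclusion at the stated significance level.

t = -1.366; fail to reject H0

H0: μ_d = 0; H1: μ_d ≠ 0 (paired t-test on the differences, two-sided).
t = d̄/(s_d/√n) = -27.6/(101/√25) = -1.366
df = n − 1 = 24
Two-sided p-value ≈ 0.1845
Since p ≈ 0.1845 > α = 0.1, fail to reject H0; the data do not provide sufficient evidence against H0.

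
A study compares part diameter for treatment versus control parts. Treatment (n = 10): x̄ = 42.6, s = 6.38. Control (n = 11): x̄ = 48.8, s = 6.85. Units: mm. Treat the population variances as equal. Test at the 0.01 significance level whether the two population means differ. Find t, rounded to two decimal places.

-2.14

Let group 1 = treatment, group 2 = control. H0: μ_1 = μ_2; H1: μ_1 ≠ μ_2 (two-sample pooled-variance t-test, two-sided).
s_p² = [(10−1)·6.38² + (11−1)·6.85²]/(10+11−2) = 43.9771
t = (42.6 − 48.8)/√[43.9771·(1/10 + 1/11)] = -2.14
df = n₁ + n₂ − 2 = 19
Two-sided p-value ≈ 0.0456
Since p ≈ 0.0456 > α = 0.01, fail to reject H0; the evidence is not statistically significant.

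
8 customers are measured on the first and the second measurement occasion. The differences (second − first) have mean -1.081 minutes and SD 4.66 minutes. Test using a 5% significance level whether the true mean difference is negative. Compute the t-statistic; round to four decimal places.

-0.6561

H0: μ_d = 0; H1: μ_d < 0 (paired t-test on the differences, left-tailed).
t = d̄/(s_d/√n) = -1.081/(4.66/√8) = -0.6561
df = n − 1 = 7
p-value = P(T ≤ -0.6561) ≈ 0.266
Since p ≈ 0.266 > α = 0.05, fail to reject H0; the data do not provide sufficient evidence against H0.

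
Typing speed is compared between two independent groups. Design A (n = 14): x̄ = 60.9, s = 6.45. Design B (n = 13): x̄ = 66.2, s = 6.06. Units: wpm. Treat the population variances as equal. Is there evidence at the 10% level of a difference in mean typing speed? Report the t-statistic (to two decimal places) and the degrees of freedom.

Let group 1 = design A, group 2 = design B. H0: μ_1 = μ_2; H1: μ_1 ≠ μ_2 (two-sample pooled-variance t-test, two-sided).
s_p² = [(14−1)·6.45² + (13−1)·6.06²]/(14+13−2) = 39.2606
t = (60.9 − 66.2)/√[39.2606·(1/14 + 1/13)] = -2.20
df = n₁ + n₂ − 2 = 25
Two-sided p-value ≈ 0.038
Since p ≈ 0.038 < α = 0.1, reject H0; the data support H1.

t = -2.20, df = 25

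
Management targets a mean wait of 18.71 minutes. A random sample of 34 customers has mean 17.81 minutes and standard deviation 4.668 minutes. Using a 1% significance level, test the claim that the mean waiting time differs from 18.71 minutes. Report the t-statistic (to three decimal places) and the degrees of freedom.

t = -1.124, df = 33

H0: μ = 18.71; H1: μ ≠ 18.71 (one-sample t-test, two-sided).
t = (x̄ − μ₀)/(s/√n) = (17.81 − 18.71)/(4.668/√34) = -1.124
df = n − 1 = 33
Two-sided p-value ≈ 0.269
Since p ≈ 0.269 > α = 0.01, fail to reject H0; the evidence is not statistically significant.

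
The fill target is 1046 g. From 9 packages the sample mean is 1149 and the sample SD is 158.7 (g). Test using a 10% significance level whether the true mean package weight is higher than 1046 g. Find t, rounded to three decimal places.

H0: μ = 1046; H1: μ > 1046 (one-sample t-test, right-tailed).
t = (x̄ − μ₀)/(s/√n) = (1149 − 1046)/(158.7/√9) = 1.947
df = n − 1 = 8
p-value = P(T ≥ 1.947) ≈ 0.0437
Since p ≈ 0.0437 < α = 0.1, reject H0; the data support H1.

1.947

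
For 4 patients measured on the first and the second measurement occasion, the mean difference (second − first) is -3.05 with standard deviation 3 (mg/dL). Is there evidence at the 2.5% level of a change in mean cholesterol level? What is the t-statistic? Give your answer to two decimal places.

H0: μ_d = 0; H1: μ_d ≠ 0 (paired t-test on the differences, two-sided).
t = d̄/(s_d/√n) = -3.05/(3/√4) = -2.03
df = n − 1 = 3
Two-sided p-value ≈ 0.135
Since p ≈ 0.135 > α = 0.025, fail to reject H0; the evidence is not statistically significant.

-2.03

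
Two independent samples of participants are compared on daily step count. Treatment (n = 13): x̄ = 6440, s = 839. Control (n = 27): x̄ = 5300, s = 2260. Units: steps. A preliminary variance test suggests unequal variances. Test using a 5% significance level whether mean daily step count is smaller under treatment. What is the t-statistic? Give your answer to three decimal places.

2.311

Let group 1 = treatment, group 2 = control. H0: μ_1 = μ_2; H1: μ_1 < μ_2 (Welch's two-sample t-test, left-tailed).
t = (x̄_1 − x̄_2)/√(s_1²/n_1 + s_2²/n_2) = (6440 − 5300)/√(839²/13 + 2260²/27) = 2.311
Welch–Satterthwaite df ≈ 36.53
p-value = P(T ≤ 2.311) ≈ 0.9867
Since p ≈ 0.9867 > α = 0.05, fail to reject H0; the data do not provide sufficient evidence against H0.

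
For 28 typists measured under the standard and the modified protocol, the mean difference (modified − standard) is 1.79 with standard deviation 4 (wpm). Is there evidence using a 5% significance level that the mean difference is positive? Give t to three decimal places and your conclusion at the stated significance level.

t = 2.368; reject H0

H0: μ_d = 0; H1: μ_d > 0 (paired t-test on the differences, right-tailed).
t = d̄/(s_d/√n) = 1.79/(4/√28) = 2.368
df = n − 1 = 27
p-value = P(T ≥ 2.368) ≈ 0.013
Since p ≈ 0.013 < α = 0.05, reject H0; the evidence is statistically significant.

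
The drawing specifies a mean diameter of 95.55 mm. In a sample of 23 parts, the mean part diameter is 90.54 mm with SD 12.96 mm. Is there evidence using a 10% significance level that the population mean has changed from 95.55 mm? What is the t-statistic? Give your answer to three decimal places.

H0: μ = 95.55; H1: μ ≠ 95.55 (one-sample t-test, two-sided).
t = (x̄ − μ₀)/(s/√n) = (90.54 − 95.55)/(12.96/√23) = -1.854
df = n − 1 = 22
Two-sided p-value ≈ 0.077
Since p ≈ 0.077 < α = 0.1, reject H0; the data support H1.

-1.854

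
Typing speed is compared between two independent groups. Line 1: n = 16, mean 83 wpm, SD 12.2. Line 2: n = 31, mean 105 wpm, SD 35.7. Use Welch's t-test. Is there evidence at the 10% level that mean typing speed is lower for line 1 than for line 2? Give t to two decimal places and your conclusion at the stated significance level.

Let group 1 = line 1, group 2 = line 2. H0: μ_1 = μ_2; H1: μ_1 < μ_2 (Welch's two-sample t-test, left-tailed).
t = (x̄_1 − x̄_2)/√(s_1²/n_1 + s_2²/n_2) = (83 − 105)/√(12.2²/16 + 35.7²/31) = -3.10
Welch–Satterthwaite df ≈ 40.92
p-value = P(T ≤ -3.10) ≈ 0.002
Since p ≈ 0.002 < α = 0.1, reject H0; the data support H1.

t = -3.10; reject H0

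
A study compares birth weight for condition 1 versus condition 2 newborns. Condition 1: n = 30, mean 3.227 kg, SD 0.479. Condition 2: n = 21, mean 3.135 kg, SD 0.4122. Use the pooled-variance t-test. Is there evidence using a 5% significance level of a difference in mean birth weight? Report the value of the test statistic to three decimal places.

0.714

Let group 1 = condition 1, group 2 = condition 2. H0: μ_1 = μ_2; H1: μ_1 ≠ μ_2 (two-sample pooled-variance t-test, two-sided).
s_p² = [(30−1)·0.479² + (21−1)·0.4122²]/(30+21−2) = 0.205142
t = (3.227 − 3.135)/√[0.205142·(1/30 + 1/21)] = 0.714
df = n₁ + n₂ − 2 = 49
Two-sided p-value ≈ 0.4787
Since p ≈ 0.4787 > α = 0.05, fail to reject H0; the evidence is not statistically significant.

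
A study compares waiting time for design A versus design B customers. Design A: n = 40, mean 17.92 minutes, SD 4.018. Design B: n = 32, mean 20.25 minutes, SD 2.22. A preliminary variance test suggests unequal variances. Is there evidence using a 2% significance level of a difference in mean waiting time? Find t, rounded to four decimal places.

-3.1202

Let group 1 = design A, group 2 = design B. H0: μ_1 = μ_2; H1: μ_1 ≠ μ_2 (Welch's two-sample t-test, two-sided).
t = (x̄_1 − x̄_2)/√(s_1²/n_1 + s_2²/n_2) = (17.92 − 20.25)/√(4.018²/40 + 2.22²/32) = -3.1202
Welch–Satterthwaite df ≈ 62.92
Two-sided p-value ≈ 0.003
Since p ≈ 0.003 < α = 0.02, reject H0; the data support H1.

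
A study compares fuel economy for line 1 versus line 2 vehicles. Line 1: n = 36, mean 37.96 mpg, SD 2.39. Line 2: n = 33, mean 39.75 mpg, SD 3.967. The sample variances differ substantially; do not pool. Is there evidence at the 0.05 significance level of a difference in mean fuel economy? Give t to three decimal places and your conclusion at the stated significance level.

t = -2.245; reject H0

Let group 1 = line 1, group 2 = line 2. H0: μ_1 = μ_2; H1: μ_1 ≠ μ_2 (Welch's two-sample t-test, two-sided).
t = (x̄_1 − x̄_2)/√(s_1²/n_1 + s_2²/n_2) = (37.96 − 39.75)/√(2.39²/36 + 3.967²/33) = -2.245
Welch–Satterthwaite df ≈ 51.61
Two-sided p-value ≈ 0.029
Since p ≈ 0.029 < α = 0.05, reject H0; the data support H1.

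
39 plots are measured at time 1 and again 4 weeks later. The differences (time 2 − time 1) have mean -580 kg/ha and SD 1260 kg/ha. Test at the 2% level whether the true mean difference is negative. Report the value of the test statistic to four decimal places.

H0: μ_d = 0; H1: μ_d < 0 (paired t-test on the differences, left-tailed).
t = d̄/(s_d/√n) = -580/(1260/√39) = -2.8747
df = n − 1 = 38
p-value = P(T ≤ -2.8747) ≈ 0.003
Since p ≈ 0.003 < α = 0.02, reject H0; the evidence is statistically significant.

-2.8747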